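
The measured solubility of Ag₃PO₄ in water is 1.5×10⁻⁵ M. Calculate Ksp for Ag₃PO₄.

Ksp = 1.4×10⁻¹⁸

Ag₃PO₄(s) ⇌ 3 Ag⁺(aq) + PO₄³⁻(aq)
Call the molar solubility s, so that [Ag⁺] = 3s and [PO₄³⁻] = s.
Ksp = [Ag⁺]^3[PO₄³⁻] = (3s)^3 · s = 27s^4
Ksp = 27 × (1.5×10⁻⁵)^4 = 1.4×10⁻¹⁸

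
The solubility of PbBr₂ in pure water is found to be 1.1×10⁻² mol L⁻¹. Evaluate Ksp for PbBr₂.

PbBr₂(s) ⇌ Pb²⁺(aq) + 2 Br⁻(aq)
Call the molar solubility s, so that [Pb²⁺] = s and [Br⁻] = 2s.
Ksp = [Pb²⁺][Br⁻]^2 = s · (2s)^2 = 4s^3
Ksp = 4 × (1.1×10⁻²)^3 = 5.3×10⁻⁶

Ksp = 5.3×10⁻⁶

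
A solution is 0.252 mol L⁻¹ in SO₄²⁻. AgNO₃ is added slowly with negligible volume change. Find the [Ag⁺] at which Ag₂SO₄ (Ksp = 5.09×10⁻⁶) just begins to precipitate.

The threshold for precipitation is Q = Ksp.
Ag₂SO₄(s) ⇌ 2 Ag⁺(aq) + SO₄²⁻(aq)
Ksp = [Ag⁺]^2[SO₄²⁻] = [Ag⁺]^2(0.252)
[Ag⁺]^2 = 5.09×10⁻⁶ / (0.252) = 2.02×10⁻⁵
[Ag⁺] = 4.49×10⁻³ mol L⁻¹

4.49×10⁻³ M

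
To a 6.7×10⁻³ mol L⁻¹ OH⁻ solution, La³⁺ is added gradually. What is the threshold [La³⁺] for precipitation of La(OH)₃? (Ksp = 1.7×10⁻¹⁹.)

The threshold for precipitation is Q = Ksp.
La(OH)₃(s) ⇌ La³⁺(aq) + 3 OH⁻(aq)
Ksp = [La³⁺][OH⁻]^3 = [La³⁺](6.7×10⁻³)^3
[La³⁺] = 1.7×10⁻¹⁹ / (6.7×10⁻³)^3 = 5.7×10⁻¹³
[La³⁺] = 5.7×10⁻¹³ mol L⁻¹

5.7×10⁻¹³ M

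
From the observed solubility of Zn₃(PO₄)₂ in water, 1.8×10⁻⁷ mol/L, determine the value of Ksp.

Ksp = 2.0×10⁻³²

Zn₃(PO₄)₂(s) ⇌ 3 Zn²⁺(aq) + 2 PO₄³⁻(aq)
With molar solubility s: [Zn²⁺] = 3s, [PO₄³⁻] = 2s.
Ksp = [Zn²⁺]^3[PO₄³⁻]^2 = (3s)^3 · (2s)^2 = 108s^5
Ksp = 108 × (1.8×10⁻⁷)^5 = 2.0×10⁻³²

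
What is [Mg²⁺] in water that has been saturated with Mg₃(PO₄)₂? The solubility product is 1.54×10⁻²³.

Mg₃(PO₄)₂(s) ⇌ 3 Mg²⁺(aq) + 2 PO₄³⁻(aq)
If s mol/L of Mg₃(PO₄)₂ dissolves, [Mg²⁺] = 3s and [PO₄³⁻] = 2s.
Ksp = [Mg²⁺]^3[PO₄³⁻]^2 = (3s)^3 · (2s)^2 = 108s^5 = 1.54×10⁻²³
s = 1.07×10⁻⁵ M
[Mg²⁺] = 3s = 3.22×10⁻⁵ M

3.22×10⁻⁵ M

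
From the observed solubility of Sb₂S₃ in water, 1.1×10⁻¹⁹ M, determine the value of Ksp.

Ksp = 1.7×10⁻⁹³

Sb₂S₃(s) ⇌ 2 Sb³⁺(aq) + 3 S²⁻(aq)
With molar solubility s: [Sb³⁺] = 2s, [S²⁻] = 3s.
Ksp = [Sb³⁺]^2[S²⁻]^3 = (2s)^2 · (3s)^3 = 108s^5
Ksp = 108 × (1.1×10⁻¹⁹)^5 = 1.7×10⁻⁹³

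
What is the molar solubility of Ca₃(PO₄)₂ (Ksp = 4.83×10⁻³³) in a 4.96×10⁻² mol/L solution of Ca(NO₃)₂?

Ca₃(PO₄)₂(s) ⇌ 3 Ca²⁺(aq) + 2 PO₄³⁻(aq)
Ca²⁺ is already present at 4.96×10⁻² mol/L. If s mol/L of Ca₃(PO₄)₂ dissolves, [PO₄³⁻] = 2s while [Ca²⁺] ≈ 4.96×10⁻² mol/L.
Ksp = [Ca²⁺]^3[PO₄³⁻]^2 = (4.96×10⁻²)^3(2s)^2
(2s)^2 = 4.83×10⁻³³ / (4.96×10⁻²)^3 = 3.96×10⁻²⁹
s = 3.15×10⁻¹⁵ mol/L

3.15×10⁻¹⁵ M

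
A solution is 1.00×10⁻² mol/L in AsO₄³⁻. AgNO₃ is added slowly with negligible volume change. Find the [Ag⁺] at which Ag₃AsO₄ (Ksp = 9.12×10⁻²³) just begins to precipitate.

Precipitation of each salt begins when its ion product equals Ksp.
Ag₃AsO₄(s) ⇌ 3 Ag⁺(aq) + AsO₄³⁻(aq)
Ksp = [Ag⁺]^3[AsO₄³⁻] = [Ag⁺]^3(1.00×10⁻²)
[Ag⁺]^3 = 9.12×10⁻²³ / (1.00×10⁻²) = 9.12×10⁻²¹
[Ag⁺] = 2.09×10⁻⁷ mol/L

2.09×10⁻⁷ M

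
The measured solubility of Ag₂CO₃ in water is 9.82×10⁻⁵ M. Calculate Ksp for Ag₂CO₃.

Ag₂CO₃(s) ⇌ 2 Ag⁺(aq) + CO₃²⁻(aq)
Let s be the molar solubility. Then [Ag⁺] = 2s and [CO₃²⁻] = s.
Ksp = [Ag⁺]^2[CO₃²⁻] = (2s)^2 · s = 4s^3
Ksp = 4 × (9.82×10⁻⁵)^3 = 3.79×10⁻¹²

Ksp = 3.79×10⁻¹²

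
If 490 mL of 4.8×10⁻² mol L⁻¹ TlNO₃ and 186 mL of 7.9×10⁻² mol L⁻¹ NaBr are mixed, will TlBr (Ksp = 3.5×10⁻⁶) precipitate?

Total volume after mixing = 490 + 186 = 676 mL.
[Tl⁺] = (4.8×10⁻²)(490)/676 = 3.5×10⁻² mol L⁻¹
[Br⁻] = (7.9×10⁻²)(186)/676 = 2.2×10⁻² mol L⁻¹
Q = [Tl⁺][Br⁻] = 7.6×10⁻⁴
Since Q (7.6×10⁻⁴) exceeds Ksp (3.5×10⁻⁶), TlBr will precipitate.

Yes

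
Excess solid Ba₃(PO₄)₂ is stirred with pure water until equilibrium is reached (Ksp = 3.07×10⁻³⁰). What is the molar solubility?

4.91×10⁻⁷ M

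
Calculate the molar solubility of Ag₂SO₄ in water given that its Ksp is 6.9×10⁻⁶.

1.2×10⁻² M

Ag₂SO₄(s) ⇌ 2 Ag⁺(aq) + SO₄²⁻(aq)
With molar solubility s: [Ag⁺] = 2s, [SO₄²⁻] = s.
Ksp = [Ag⁺]^2[SO₄²⁻] = (2s)^2 · s = 4s^3
4s^3 = 6.9×10⁻⁶  ⇒  s^3 = 1.7×10⁻⁶
s = 1.2×10⁻² mol/L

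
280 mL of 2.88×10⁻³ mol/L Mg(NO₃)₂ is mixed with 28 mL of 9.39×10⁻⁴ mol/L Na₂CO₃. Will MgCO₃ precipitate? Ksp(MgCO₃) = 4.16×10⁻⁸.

The combined volume is 308 mL.
[Mg²⁺] = (2.88×10⁻³)(280)/308 = 2.62×10⁻³ mol/L
[CO₃²⁻] = (9.39×10⁻⁴)(28)/308 = 8.54×10⁻⁵ mol/L
Q = [Mg²⁺][CO₃²⁻] = 2.23×10⁻⁷
Since Q (2.23×10⁻⁷) exceeds Ksp (4.16×10⁻⁸), MgCO₃ will precipitate.

Yes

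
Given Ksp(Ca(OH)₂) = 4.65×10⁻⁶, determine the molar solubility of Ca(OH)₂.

Ca(OH)₂(s) ⇌ Ca²⁺(aq) + 2 OH⁻(aq)
Call the molar solubility s, so that [Ca²⁺] = s and [OH⁻] = 2s.
Ksp = [Ca²⁺][OH⁻]^2 = s · (2s)^2 = 4s^3
4s^3 = 4.65×10⁻⁶  ⇒  s^3 = 1.16×10⁻⁶
Taking the 3rd root, s = 1.05×10⁻² M.

1.05×10⁻² M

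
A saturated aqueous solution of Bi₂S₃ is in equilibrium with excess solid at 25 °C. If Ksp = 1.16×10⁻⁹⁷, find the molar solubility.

1.61×10⁻²⁰ M

Bi₂S₃(s) ⇌ 2 Bi³⁺(aq) + 3 S²⁻(aq)
Let s be the molar solubility. Then [Bi³⁺] = 2s and [S²⁻] = 3s.
Ksp = [Bi³⁺]^2[S²⁻]^3 = (2s)^2 · (3s)^3 = 108s^5
108s^5 = 1.16×10⁻⁹⁷  ⇒  s^5 = 1.07×10⁻⁹⁹
s = 1.61×10⁻²⁰ M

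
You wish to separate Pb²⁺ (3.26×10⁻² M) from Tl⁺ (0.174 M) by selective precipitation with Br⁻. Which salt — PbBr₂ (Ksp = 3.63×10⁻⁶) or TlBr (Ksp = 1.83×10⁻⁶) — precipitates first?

Each salt precipitates once Q = Ksp for that salt.
For PbBr₂: [Br⁻] = (Ksp/[Pb²⁺])^(1/2) = 1.06×10⁻² M
For TlBr: [Br⁻] = (Ksp/[Tl⁺]) = 1.05×10⁻⁵ M
TlBr requires the lower [Br⁻], so it precipitates first.

TlBr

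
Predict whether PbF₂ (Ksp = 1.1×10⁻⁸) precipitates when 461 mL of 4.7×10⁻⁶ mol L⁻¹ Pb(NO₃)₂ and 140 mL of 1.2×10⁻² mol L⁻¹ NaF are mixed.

No

After mixing, V = 461 mL + 140 mL = 601 mL.
[Pb²⁺] = (4.7×10⁻⁶)(461)/601 = 3.6×10⁻⁶ mol L⁻¹
[F⁻] = (1.2×10⁻²)(140)/601 = 2.8×10⁻³ mol L⁻¹
Q = [Pb²⁺][F⁻]^2 = 2.8×10⁻¹¹
Since Q (2.8×10⁻¹¹) is less than Ksp (1.1×10⁻⁸), no PbF₂ precipitates.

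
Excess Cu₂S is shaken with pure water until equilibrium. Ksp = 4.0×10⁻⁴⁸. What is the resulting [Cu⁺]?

Cu₂S(s) ⇌ 2 Cu⁺(aq) + S²⁻(aq)
Let s be the molar solubility. Then [Cu⁺] = 2s and [S²⁻] = s.
Ksp = [Cu⁺]^2[S²⁻] = (2s)^2 · s = 4s^3 = 4.0×10⁻⁴⁸
s = 1.0×10⁻¹⁶ mol/L
[Cu⁺] = 2s = 2.0×10⁻¹⁶ mol/L

2.0×10⁻¹⁶ M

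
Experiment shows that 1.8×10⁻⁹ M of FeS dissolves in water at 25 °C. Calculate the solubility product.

Ksp = 3.2×10⁻¹⁸

FeS(s) ⇌ Fe²⁺(aq) + S²⁻(aq)
Let s be the molar solubility. Then [Fe²⁺] = s and [S²⁻] = s.
Ksp = [Fe²⁺][S²⁻] = s · s = s^2
Ksp = (1.8×10⁻⁹)^2 = 3.2×10⁻¹⁸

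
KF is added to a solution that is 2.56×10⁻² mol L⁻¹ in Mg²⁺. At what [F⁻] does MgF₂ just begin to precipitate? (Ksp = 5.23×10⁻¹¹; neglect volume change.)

4.52×10⁻⁵ M

A salt starts to precipitate once the ion product Q reaches its Ksp.
MgF₂(s) ⇌ Mg²⁺(aq) + 2 F⁻(aq)
Ksp = [Mg²⁺][F⁻]^2 = [F⁻]^2(2.56×10⁻²)
[F⁻]^2 = 5.23×10⁻¹¹ / (2.56×10⁻²) = 2.04×10⁻⁹
[F⁻] = 4.52×10⁻⁵ mol L⁻¹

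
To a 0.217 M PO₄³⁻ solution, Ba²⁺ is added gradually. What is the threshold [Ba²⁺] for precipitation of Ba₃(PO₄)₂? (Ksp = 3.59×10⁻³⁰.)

4.24×10⁻¹⁰ M

Each salt precipitates once Q = Ksp for that salt.
Ba₃(PO₄)₂(s) ⇌ 3 Ba²⁺(aq) + 2 PO₄³⁻(aq)
Ksp = [Ba²⁺]^3[PO₄³⁻]^2 = [Ba²⁺]^3(0.217)^2
[Ba²⁺]^3 = 3.59×10⁻³⁰ / (0.217)^2 = 7.62×10⁻²⁹
[Ba²⁺] = 4.24×10⁻¹⁰ M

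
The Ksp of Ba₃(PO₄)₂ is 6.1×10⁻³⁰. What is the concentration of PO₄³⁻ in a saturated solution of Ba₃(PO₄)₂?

1.1×10⁻⁶ M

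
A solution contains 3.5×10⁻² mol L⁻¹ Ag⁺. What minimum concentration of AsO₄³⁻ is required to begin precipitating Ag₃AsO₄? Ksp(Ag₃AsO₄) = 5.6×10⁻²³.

1.3×10⁻¹⁸ M

A salt starts to precipitate once the ion product Q reaches its Ksp.
Ag₃AsO₄(s) ⇌ 3 Ag⁺(aq) + AsO₄³⁻(aq)
Ksp = [Ag⁺]^3[AsO₄³⁻] = [AsO₄³⁻](3.5×10⁻²)^3
[AsO₄³⁻] = 5.6×10⁻²³ / (3.5×10⁻²)^3 = 1.3×10⁻¹⁸
[AsO₄³⁻] = 1.3×10⁻¹⁸ mol L⁻¹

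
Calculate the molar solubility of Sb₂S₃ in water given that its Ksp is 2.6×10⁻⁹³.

1.2×10⁻¹⁹ M

Sb₂S₃(s) ⇌ 2 Sb³⁺(aq) + 3 S²⁻(aq)
Call the molar solubility s, so that [Sb³⁺] = 2s and [S²⁻] = 3s.
Ksp = [Sb³⁺]^2[S²⁻]^3 = (2s)^2 · (3s)^3 = 108s^5
108s^5 = 2.6×10⁻⁹³  ⇒  s^5 = 2.4×10⁻⁹⁵
s = 1.2×10⁻¹⁹ M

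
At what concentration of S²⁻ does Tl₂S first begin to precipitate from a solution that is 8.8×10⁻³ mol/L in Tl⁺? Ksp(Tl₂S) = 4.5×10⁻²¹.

5.8×10⁻¹⁷ M

Precipitation begins when Q = Ksp.
Tl₂S(s) ⇌ 2 Tl⁺(aq) + S²⁻(aq)
Ksp = [Tl⁺]^2[S²⁻] = [S²⁻](8.8×10⁻³)^2
[S²⁻] = 4.5×10⁻²¹ / (8.8×10⁻³)^2 = 5.8×10⁻¹⁷
[S²⁻] = 5.8×10⁻¹⁷ mol/L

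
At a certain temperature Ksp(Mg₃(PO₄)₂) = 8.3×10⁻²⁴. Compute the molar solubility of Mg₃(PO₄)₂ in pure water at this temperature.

Mg₃(PO₄)₂(s) ⇌ 3 Mg²⁺(aq) + 2 PO₄³⁻(aq)
With molar solubility s: [Mg²⁺] = 3s, [PO₄³⁻] = 2s.
Ksp = [Mg²⁺]^3[PO₄³⁻]^2 = (3s)^3 · (2s)^2 = 108s^5
108s^5 = 8.3×10⁻²⁴  ⇒  s^5 = 7.7×10⁻²⁶
s = 9.5×10⁻⁶ mol L⁻¹

9.5×10⁻⁶ M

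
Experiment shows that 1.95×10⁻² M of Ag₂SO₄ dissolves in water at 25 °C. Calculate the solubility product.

Ksp = 2.97×10⁻⁵

Ag₂SO₄(s) ⇌ 2 Ag⁺(aq) + SO₄²⁻(aq)
Let s be the molar solubility. Then [Ag⁺] = 2s and [SO₄²⁻] = s.
Ksp = [Ag⁺]^2[SO₄²⁻] = (2s)^2 · s = 4s^3
Ksp = 4 × (1.95×10⁻²)^3 = 2.97×10⁻⁵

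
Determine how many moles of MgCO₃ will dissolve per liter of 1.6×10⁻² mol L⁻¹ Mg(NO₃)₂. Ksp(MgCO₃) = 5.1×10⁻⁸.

3.2×10⁻⁶ M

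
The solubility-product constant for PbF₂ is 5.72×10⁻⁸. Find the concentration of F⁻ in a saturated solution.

PbF₂(s) ⇌ Pb²⁺(aq) + 2 F⁻(aq)
If s mol/L of PbF₂ dissolves, [Pb²⁺] = s and [F⁻] = 2s.
Ksp = [Pb²⁺][F⁻]^2 = s · (2s)^2 = 4s^3 = 5.72×10⁻⁸
s = 2.43×10⁻³ mol L⁻¹
[F⁻] = 2s = 4.85×10⁻³ mol L⁻¹

4.85×10⁻³ M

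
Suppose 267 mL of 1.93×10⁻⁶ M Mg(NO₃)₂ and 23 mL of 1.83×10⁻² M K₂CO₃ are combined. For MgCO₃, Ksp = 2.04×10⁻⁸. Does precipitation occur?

No

After mixing, V = 267 mL + 23 mL = 290 mL.
[Mg²⁺] = (1.93×10⁻⁶)(267)/290 = 1.78×10⁻⁶ M
[CO₃²⁻] = (1.83×10⁻²)(23)/290 = 1.45×10⁻³ M
Q = [Mg²⁺][CO₃²⁻] = 2.58×10⁻⁹
Since Q (2.58×10⁻⁹) is less than Ksp (2.04×10⁻⁸), no MgCO₃ precipitates.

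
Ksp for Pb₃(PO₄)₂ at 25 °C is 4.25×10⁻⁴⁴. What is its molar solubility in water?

Pb₃(PO₄)₂(s) ⇌ 3 Pb²⁺(aq) + 2 PO₄³⁻(aq)
Call the molar solubility s, so that [Pb²⁺] = 3s and [PO₄³⁻] = 2s.
Ksp = [Pb²⁺]^3[PO₄³⁻]^2 = (3s)^3 · (2s)^2 = 108s^5
108s^5 = 4.25×10⁻⁴⁴  ⇒  s^5 = 3.94×10⁻⁴⁶
s = (3.94×10⁻⁴⁶)^(1/5) = 8.30×10⁻¹⁰ mol L⁻¹

8.30×10⁻¹⁰ M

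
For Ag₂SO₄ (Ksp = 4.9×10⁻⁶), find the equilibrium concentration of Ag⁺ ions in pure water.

Ag₂SO₄(s) ⇌ 2 Ag⁺(aq) + SO₄²⁻(aq)
Call the molar solubility s, so that [Ag⁺] = 2s and [SO₄²⁻] = s.
Ksp = [Ag⁺]^2[SO₄²⁻] = (2s)^2 · s = 4s^3 = 4.9×10⁻⁶
s = 1.1×10⁻² mol/L
[Ag⁺] = 2s = 2.1×10⁻² mol/L

2.1×10⁻² M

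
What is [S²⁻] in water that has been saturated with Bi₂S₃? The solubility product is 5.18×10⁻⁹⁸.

Bi₂S₃(s) ⇌ 2 Bi³⁺(aq) + 3 S²⁻(aq)
Let s be the molar solubility. Then [Bi³⁺] = 2s and [S²⁻] = 3s.
Ksp = [Bi³⁺]^2[S²⁻]^3 = (2s)^2 · (3s)^3 = 108s^5 = 5.18×10⁻⁹⁸
s = 1.37×10⁻²⁰ M
[S²⁻] = 3s = 4.10×10⁻²⁰ M

4.10×10⁻²⁰ M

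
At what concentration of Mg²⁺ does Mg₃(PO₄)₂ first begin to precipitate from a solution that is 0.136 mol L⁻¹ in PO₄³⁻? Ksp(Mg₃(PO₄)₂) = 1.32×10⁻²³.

8.94×10⁻⁸ M

A salt starts to precipitate once the ion product Q reaches its Ksp.
Mg₃(PO₄)₂(s) ⇌ 3 Mg²⁺(aq) + 2 PO₄³⁻(aq)
Ksp = [Mg²⁺]^3[PO₄³⁻]^2 = [Mg²⁺]^3(0.136)^2
[Mg²⁺]^3 = 1.32×10⁻²³ / (0.136)^2 = 7.14×10⁻²²
[Mg²⁺] = 8.94×10⁻⁸ mol L⁻¹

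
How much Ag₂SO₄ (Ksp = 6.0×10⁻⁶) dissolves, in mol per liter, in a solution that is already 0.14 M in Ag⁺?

Ag₂SO₄(s) ⇌ 2 Ag⁺(aq) + SO₄²⁻(aq)
The solution already contains Ag⁺ at 0.14 M. Let s be the molar solubility of Ag₂SO₄.
[Ag⁺] ≈ 0.14 M (common ion dominates); [SO₄²⁻] = s.
Ksp = [Ag⁺]^2[SO₄²⁻] = (0.14)^2s
s = 6.0×10⁻⁶ / (0.14)^2 = 3.1×10⁻⁴
s = 3.1×10⁻⁴ M

3.1×10⁻⁴ M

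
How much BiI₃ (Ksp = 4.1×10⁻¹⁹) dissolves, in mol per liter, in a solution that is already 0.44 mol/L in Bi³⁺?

BiI₃(s) ⇌ Bi³⁺(aq) + 3 I⁻(aq)
The solution already contains Bi³⁺ at 0.44 mol/L. Let s be the molar solubility of BiI₃.
[Bi³⁺] ≈ 0.44 mol/L (common ion dominates); [I⁻] = 3s.
Ksp = [Bi³⁺][I⁻]^3 = (0.44)(3s)^3
(3s)^3 = 4.1×10⁻¹⁹ / (0.44) = 9.3×10⁻¹⁹
s = 3.3×10⁻⁷ mol/L

3.3×10⁻⁷ M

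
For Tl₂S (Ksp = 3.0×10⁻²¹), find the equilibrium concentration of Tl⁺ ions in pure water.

Tl₂S(s) ⇌ 2 Tl⁺(aq) + S²⁻(aq)
If s mol/L of Tl₂S dissolves, [Tl⁺] = 2s and [S²⁻] = s.
Ksp = [Tl⁺]^2[S²⁻] = (2s)^2 · s = 4s^3 = 3.0×10⁻²¹
s = 9.1×10⁻⁸ mol L⁻¹
[Tl⁺] = 2s = 1.8×10⁻⁷ mol L⁻¹

1.8×10⁻⁷ M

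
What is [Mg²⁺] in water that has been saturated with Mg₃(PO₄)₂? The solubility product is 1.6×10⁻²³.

Mg₃(PO₄)₂(s) ⇌ 3 Mg²⁺(aq) + 2 PO₄³⁻(aq)
Call the molar solubility s, so that [Mg²⁺] = 3s and [PO₄³⁻] = 2s.
Ksp = [Mg²⁺]^3[PO₄³⁻]^2 = (3s)^3 · (2s)^2 = 108s^5 = 1.6×10⁻²³
s = 1.1×10⁻⁵ M
[Mg²⁺] = 3s = 3.2×10⁻⁵ M

3.2×10⁻⁵ M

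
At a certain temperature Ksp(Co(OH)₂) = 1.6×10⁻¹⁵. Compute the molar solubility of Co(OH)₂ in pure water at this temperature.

Co(OH)₂(s) ⇌ Co²⁺(aq) + 2 OH⁻(aq)
With molar solubility s: [Co²⁺] = s, [OH⁻] = 2s.
Ksp = [Co²⁺][OH⁻]^2 = s · (2s)^2 = 4s^3
4s^3 = 1.6×10⁻¹⁵  ⇒  s^3 = 4.0×10⁻¹⁶
s = (4.0×10⁻¹⁶)^(1/3) = 7.4×10⁻⁶ M

7.4×10⁻⁶ M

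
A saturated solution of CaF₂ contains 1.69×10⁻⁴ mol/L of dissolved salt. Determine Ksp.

Ksp = 1.93×10⁻¹¹

CaF₂(s) ⇌ Ca²⁺(aq) + 2 F⁻(aq)
Call the molar solubility s, so that [Ca²⁺] = s and [F⁻] = 2s.
Ksp = [Ca²⁺][F⁻]^2 = s · (2s)^2 = 4s^3
Ksp = 4 × (1.69×10⁻⁴)^3 = 1.93×10⁻¹¹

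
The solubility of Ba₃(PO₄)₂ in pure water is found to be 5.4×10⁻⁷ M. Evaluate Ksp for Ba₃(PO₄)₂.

Ksp = 5.0×10⁻³⁰

Ba₃(PO₄)₂(s) ⇌ 3 Ba²⁺(aq) + 2 PO₄³⁻(aq)
With molar solubility s: [Ba²⁺] = 3s, [PO₄³⁻] = 2s.
Ksp = [Ba²⁺]^3[PO₄³⁻]^2 = (3s)^3 · (2s)^2 = 108s^5
Ksp = 108 × (5.4×10⁻⁷)^5 = 5.0×10⁻³⁰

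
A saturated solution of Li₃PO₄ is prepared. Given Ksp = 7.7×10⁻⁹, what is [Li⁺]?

1.2×10⁻² M

Li₃PO₄(s) ⇌ 3 Li⁺(aq) + PO₄³⁻(aq)
If s mol/L of Li₃PO₄ dissolves, [Li⁺] = 3s and [PO₄³⁻] = s.
Ksp = [Li⁺]^3[PO₄³⁻] = (3s)^3 · s = 27s^4 = 7.7×10⁻⁹
s = 4.1×10⁻³ mol/L
[Li⁺] = 3s = 1.2×10⁻² mol/L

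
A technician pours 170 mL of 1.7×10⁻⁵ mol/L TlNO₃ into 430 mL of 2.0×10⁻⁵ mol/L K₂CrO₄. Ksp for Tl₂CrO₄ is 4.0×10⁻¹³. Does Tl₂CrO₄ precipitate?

The combined volume is 600 mL.
[Tl⁺] = (1.7×10⁻⁵)(170)/600 = 4.8×10⁻⁶ mol/L
[CrO₄²⁻] = (2.0×10⁻⁵)(430)/600 = 1.4×10⁻⁵ mol/L
Q = [Tl⁺]^2[CrO₄²⁻] = 3.3×10⁻¹⁶
Q < Ksp (3.3×10⁻¹⁶ vs 4.0×10⁻¹³); the solution remains unsaturated and no precipitate forms.

No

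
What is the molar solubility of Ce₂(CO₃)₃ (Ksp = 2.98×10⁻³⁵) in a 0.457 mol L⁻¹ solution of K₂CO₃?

Ce₂(CO₃)₃(s) ⇌ 2 Ce³⁺(aq) + 3 CO₃²⁻(aq)
The solution already contains CO₃²⁻ at 0.457 mol L⁻¹. Let s be the molar solubility of Ce₂(CO₃)₃.
[CO₃²⁻] ≈ 0.457 mol L⁻¹ (common ion dominates); [Ce³⁺] = 2s.
Ksp = [Ce³⁺]^2[CO₃²⁻]^3 = (2s)^2(0.457)^3
(2s)^2 = 2.98×10⁻³⁵ / (0.457)^3 = 3.12×10⁻³⁴
s = 8.83×10⁻¹⁸ mol L⁻¹

8.83×10⁻¹⁸ M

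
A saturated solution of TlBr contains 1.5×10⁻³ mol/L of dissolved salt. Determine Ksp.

TlBr(s) ⇌ Tl⁺(aq) + Br⁻(aq)
Let s be the molar solubility. Then [Tl⁺] = s and [Br⁻] = s.
Ksp = [Tl⁺][Br⁻] = s · s = s^2
Ksp = (1.5×10⁻³)^2 = 2.3×10⁻⁶

Ksp = 2.3×10⁻⁶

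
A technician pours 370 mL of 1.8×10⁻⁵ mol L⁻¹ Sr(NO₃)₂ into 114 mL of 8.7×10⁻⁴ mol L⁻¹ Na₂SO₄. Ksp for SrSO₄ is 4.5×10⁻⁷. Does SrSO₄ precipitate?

The combined volume is 484 mL.
[Sr²⁺] = (1.8×10⁻⁵)(370)/484 = 1.4×10⁻⁵ mol L⁻¹
[SO₄²⁻] = (8.7×10⁻⁴)(114)/484 = 2.0×10⁻⁴ mol L⁻¹
Q = [Sr²⁺][SO₄²⁻] = 2.8×10⁻⁹
Q < Ksp (2.8×10⁻⁹ vs 4.5×10⁻⁷); the solution remains unsaturated and no precipitate forms.

No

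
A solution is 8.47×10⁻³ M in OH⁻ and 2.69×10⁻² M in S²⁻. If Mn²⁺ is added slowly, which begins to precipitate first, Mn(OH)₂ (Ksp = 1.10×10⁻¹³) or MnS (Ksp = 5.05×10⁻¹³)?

Each salt precipitates once Q = Ksp for that salt.
For Mn(OH)₂: [Mn²⁺] = (Ksp/[OH⁻]^2) = 1.53×10⁻⁹ M
For MnS: [Mn²⁺] = (Ksp/[S²⁻]) = 1.88×10⁻¹¹ M
MnS requires the lower [Mn²⁺], so it precipitates first.

MnS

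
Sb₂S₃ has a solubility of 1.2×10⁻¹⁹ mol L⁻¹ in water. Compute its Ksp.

Sb₂S₃(s) ⇌ 2 Sb³⁺(aq) + 3 S²⁻(aq)
Let s be the molar solubility. Then [Sb³⁺] = 2s and [S²⁻] = 3s.
Ksp = [Sb³⁺]^2[S²⁻]^3 = (2s)^2 · (3s)^3 = 108s^5
Ksp = 108 × (1.2×10⁻¹⁹)^5 = 2.7×10⁻⁹³

Ksp = 2.7×10⁻⁹³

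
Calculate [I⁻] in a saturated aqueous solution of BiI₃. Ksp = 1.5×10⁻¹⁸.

4.6×10⁻⁵ M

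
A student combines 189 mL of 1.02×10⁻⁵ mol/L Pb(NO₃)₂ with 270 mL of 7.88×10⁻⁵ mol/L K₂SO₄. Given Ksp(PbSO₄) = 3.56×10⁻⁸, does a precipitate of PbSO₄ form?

After mixing, V = 189 mL + 270 mL = 459 mL.
[Pb²⁺] = (1.02×10⁻⁵)(189)/459 = 4.20×10⁻⁶ mol/L
[SO₄²⁻] = (7.88×10⁻⁵)(270)/459 = 4.64×10⁻⁵ mol/L
Q = [Pb²⁺][SO₄²⁻] = 1.95×10⁻¹⁰
Q < Ksp (1.95×10⁻¹⁰ vs 3.56×10⁻⁸); the solution remains unsaturated and no precipitate forms.

No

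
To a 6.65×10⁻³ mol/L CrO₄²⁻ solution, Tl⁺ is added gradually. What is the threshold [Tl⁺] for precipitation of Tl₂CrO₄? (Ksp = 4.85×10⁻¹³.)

Precipitation begins when Q = Ksp.
Tl₂CrO₄(s) ⇌ 2 Tl⁺(aq) + CrO₄²⁻(aq)
Ksp = [Tl⁺]^2[CrO₄²⁻] = [Tl⁺]^2(6.65×10⁻³)
[Tl⁺]^2 = 4.85×10⁻¹³ / (6.65×10⁻³) = 7.29×10⁻¹¹
[Tl⁺] = 8.54×10⁻⁶ mol/L

8.54×10⁻⁶ M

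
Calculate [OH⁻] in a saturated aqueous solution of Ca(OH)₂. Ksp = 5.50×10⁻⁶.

2.22×10⁻² M

Ca(OH)₂(s) ⇌ Ca²⁺(aq) + 2 OH⁻(aq)
With molar solubility s: [Ca²⁺] = s, [OH⁻] = 2s.
Ksp = [Ca²⁺][OH⁻]^2 = s · (2s)^2 = 4s^3 = 5.50×10⁻⁶
s = 1.11×10⁻² mol/L
[OH⁻] = 2s = 2.22×10⁻² mol/L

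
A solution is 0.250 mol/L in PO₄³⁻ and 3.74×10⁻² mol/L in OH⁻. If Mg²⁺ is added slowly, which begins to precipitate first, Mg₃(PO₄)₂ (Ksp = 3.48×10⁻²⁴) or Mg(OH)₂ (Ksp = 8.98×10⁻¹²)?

Mg(OH)₂

A salt starts to precipitate once the ion product Q reaches its Ksp.
For Mg₃(PO₄)₂: [Mg²⁺] = (Ksp/[PO₄³⁻]^2)^(1/3) = 3.82×10⁻⁸ mol/L
For Mg(OH)₂: [Mg²⁺] = (Ksp/[OH⁻]^2) = 6.42×10⁻⁹ mol/L
Since Mg(OH)₂ needs less Mg²⁺ to reach saturation, it precipitates first.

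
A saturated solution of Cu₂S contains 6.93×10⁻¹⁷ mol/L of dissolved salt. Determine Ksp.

Ksp = 1.33×10⁻⁴⁸

Cu₂S(s) ⇌ 2 Cu⁺(aq) + S²⁻(aq)
For each mole of Cu₂S that dissolves per liter, [Cu⁺] = 2s and [S²⁻] = s; let s denote this solubility.
Ksp = [Cu⁺]^2[S²⁻] = (2s)^2 · s = 4s^3
Ksp = 4 × (6.93×10⁻¹⁷)^3 = 1.33×10⁻⁴⁸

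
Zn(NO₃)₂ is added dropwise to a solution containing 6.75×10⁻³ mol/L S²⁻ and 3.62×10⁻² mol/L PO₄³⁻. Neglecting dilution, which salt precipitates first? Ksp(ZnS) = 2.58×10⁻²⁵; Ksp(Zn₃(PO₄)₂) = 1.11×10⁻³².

ZnS

Each salt precipitates once Q = Ksp for that salt.
For ZnS: [Zn²⁺] = (Ksp/[S²⁻]) = 3.82×10⁻²³ mol/L
For Zn₃(PO₄)₂: [Zn²⁺] = (Ksp/[PO₄³⁻]^2)^(1/3) = 2.04×10⁻¹⁰ mol/L
The smaller threshold [Zn²⁺] is reached first, so ZnS precipitates first.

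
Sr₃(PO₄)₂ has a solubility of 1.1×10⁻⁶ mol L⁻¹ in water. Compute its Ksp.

Ksp = 1.7×10⁻²⁸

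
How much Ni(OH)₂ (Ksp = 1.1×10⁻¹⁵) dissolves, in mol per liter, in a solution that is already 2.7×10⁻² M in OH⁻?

1.5×10⁻¹² M

Ni(OH)₂(s) ⇌ Ni²⁺(aq) + 2 OH⁻(aq)
Let s be the solubility of Ni(OH)₂ here. The common ion gives [OH⁻] ≈ 2.7×10⁻² M, and [Ni²⁺] = s.
Ksp = [Ni²⁺][OH⁻]^2 = s(2.7×10⁻²)^2
s = 1.1×10⁻¹⁵ / (2.7×10⁻²)^2 = 1.5×10⁻¹²
s = 1.5×10⁻¹² M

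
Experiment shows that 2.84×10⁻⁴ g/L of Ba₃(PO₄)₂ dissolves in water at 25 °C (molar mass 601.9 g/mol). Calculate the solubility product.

Ksp = 2.53×10⁻³⁰

Convert to molarity: s = 2.84×10⁻⁴ / 601.9 = 4.7184×10⁻⁷ mol/L
Ba₃(PO₄)₂(s) ⇌ 3 Ba²⁺(aq) + 2 PO₄³⁻(aq)
For each mole of Ba₃(PO₄)₂ that dissolves per liter, [Ba²⁺] = 3s and [PO₄³⁻] = 2s; let s denote this solubility.
Ksp = [Ba²⁺]^3[PO₄³⁻]^2 = (3s)^3 · (2s)^2 = 108s^5
Ksp = 108 × (4.7184×10⁻⁷)^5 = 2.53×10⁻³⁰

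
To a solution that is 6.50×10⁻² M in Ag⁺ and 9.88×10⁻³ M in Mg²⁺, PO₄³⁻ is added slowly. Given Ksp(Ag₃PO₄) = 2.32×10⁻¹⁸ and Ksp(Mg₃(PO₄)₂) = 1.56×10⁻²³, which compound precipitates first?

Precipitation begins when Q = Ksp.
For Ag₃PO₄: [PO₄³⁻] = (Ksp/[Ag⁺]^3) = 8.45×10⁻¹⁵ M
For Mg₃(PO₄)₂: [PO₄³⁻] = (Ksp/[Mg²⁺]^3)^(1/2) = 4.02×10⁻⁹ M
Since Ag₃PO₄ needs less PO₄³⁻ to reach saturation, it precipitates first.

Ag₃PO₄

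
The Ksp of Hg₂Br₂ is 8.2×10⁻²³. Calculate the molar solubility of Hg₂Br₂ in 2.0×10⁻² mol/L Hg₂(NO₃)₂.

3.2×10⁻¹¹ M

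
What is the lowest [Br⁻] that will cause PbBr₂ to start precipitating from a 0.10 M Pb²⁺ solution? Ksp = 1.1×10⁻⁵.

Precipitation of each salt begins when its ion product equals Ksp.
PbBr₂(s) ⇌ Pb²⁺(aq) + 2 Br⁻(aq)
Ksp = [Pb²⁺][Br⁻]^2 = [Br⁻]^2(0.10)
[Br⁻]^2 = 1.1×10⁻⁵ / (0.10) = 1.1×10⁻⁴
[Br⁻] = 1.0×10⁻² M

1.0×10⁻² M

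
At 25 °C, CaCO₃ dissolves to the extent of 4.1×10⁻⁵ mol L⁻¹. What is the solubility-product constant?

Ksp = 1.7×10⁻⁹

CaCO₃(s) ⇌ Ca²⁺(aq) + CO₃²⁻(aq)
Call the molar solubility s, so that [Ca²⁺] = s and [CO₃²⁻] = s.
Ksp = [Ca²⁺][CO₃²⁻] = s · s = s^2
Ksp = (4.1×10⁻⁵)^2 = 1.7×10⁻⁹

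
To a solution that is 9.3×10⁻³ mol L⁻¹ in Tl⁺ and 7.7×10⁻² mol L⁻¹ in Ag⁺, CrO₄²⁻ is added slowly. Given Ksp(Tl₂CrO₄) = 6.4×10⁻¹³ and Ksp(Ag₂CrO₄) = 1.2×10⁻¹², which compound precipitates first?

Precipitation begins when Q = Ksp.
For Tl₂CrO₄: [CrO₄²⁻] = (Ksp/[Tl⁺]^2) = 7.4×10⁻⁹ mol L⁻¹
For Ag₂CrO₄: [CrO₄²⁻] = (Ksp/[Ag⁺]^2) = 2.0×10⁻¹⁰ mol L⁻¹
The smaller threshold [CrO₄²⁻] is reached first, so Ag₂CrO₄ precipitates first.

Ag₂CrO₄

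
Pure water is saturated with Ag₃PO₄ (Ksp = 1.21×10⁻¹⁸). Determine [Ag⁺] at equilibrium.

4.36×10⁻⁵ M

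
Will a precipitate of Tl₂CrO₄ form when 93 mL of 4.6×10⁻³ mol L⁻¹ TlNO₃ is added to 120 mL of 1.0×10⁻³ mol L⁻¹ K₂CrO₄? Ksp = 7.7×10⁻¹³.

The combined volume is 213 mL.
[Tl⁺] = (4.6×10⁻³)(93)/213 = 2.0×10⁻³ mol L⁻¹
[CrO₄²⁻] = (1.0×10⁻³)(120)/213 = 5.6×10⁻⁴ mol L⁻¹
Q = [Tl⁺]^2[CrO₄²⁻] = 2.3×10⁻⁹
Because Q > Ksp (2.3×10⁻⁹ vs 7.7×10⁻¹³), a precipitate of Tl₂CrO₄ forms.

Yes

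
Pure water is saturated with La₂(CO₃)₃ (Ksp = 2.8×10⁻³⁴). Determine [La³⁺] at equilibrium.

La₂(CO₃)₃(s) ⇌ 2 La³⁺(aq) + 3 CO₃²⁻(aq)
For each mole of La₂(CO₃)₃ that dissolves per liter, [La³⁺] = 2s and [CO₃²⁻] = 3s; let s denote this solubility.
Ksp = [La³⁺]^2[CO₃²⁻]^3 = (2s)^2 · (3s)^3 = 108s^5 = 2.8×10⁻³⁴
s = 7.6×10⁻⁸ mol/L
[La³⁺] = 2s = 1.5×10⁻⁷ mol/L

1.5×10⁻⁷ M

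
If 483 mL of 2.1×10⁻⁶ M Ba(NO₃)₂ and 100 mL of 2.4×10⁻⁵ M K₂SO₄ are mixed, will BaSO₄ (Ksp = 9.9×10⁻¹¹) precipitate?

No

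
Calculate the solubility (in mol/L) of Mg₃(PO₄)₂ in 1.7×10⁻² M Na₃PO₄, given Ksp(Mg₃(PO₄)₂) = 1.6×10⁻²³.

Mg₃(PO₄)₂(s) ⇌ 3 Mg²⁺(aq) + 2 PO₄³⁻(aq)
PO₄³⁻ is already present at 1.7×10⁻² M. If s mol/L of Mg₃(PO₄)₂ dissolves, [Mg²⁺] = 3s while [PO₄³⁻] ≈ 1.7×10⁻² M.
Ksp = [Mg²⁺]^3[PO₄³⁻]^2 = (3s)^3(1.7×10⁻²)^2
(3s)^3 = 1.6×10⁻²³ / (1.7×10⁻²)^2 = 5.5×10⁻²⁰
s = 1.3×10⁻⁷ M

1.3×10⁻⁷ M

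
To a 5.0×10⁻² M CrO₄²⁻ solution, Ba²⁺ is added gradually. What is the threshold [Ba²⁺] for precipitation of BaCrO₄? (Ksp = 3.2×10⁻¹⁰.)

Precipitation begins when Q = Ksp.
BaCrO₄(s) ⇌ Ba²⁺(aq) + CrO₄²⁻(aq)
Ksp = [Ba²⁺][CrO₄²⁻] = [Ba²⁺](5.0×10⁻²)
[Ba²⁺] = 3.2×10⁻¹⁰ / (5.0×10⁻²) = 6.4×10⁻⁹
[Ba²⁺] = 6.4×10⁻⁹ M

6.4×10⁻⁹ M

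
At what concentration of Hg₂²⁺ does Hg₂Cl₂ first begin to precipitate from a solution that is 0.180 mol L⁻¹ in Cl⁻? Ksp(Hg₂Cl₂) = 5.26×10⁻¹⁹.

1.62×10⁻¹⁷ M

Each salt precipitates once Q = Ksp for that salt.
Hg₂Cl₂(s) ⇌ Hg₂²⁺(aq) + 2 Cl⁻(aq)
Ksp = [Hg₂²⁺][Cl⁻]^2 = [Hg₂²⁺](0.180)^2
[Hg₂²⁺] = 5.26×10⁻¹⁹ / (0.180)^2 = 1.62×10⁻¹⁷
[Hg₂²⁺] = 1.62×10⁻¹⁷ mol L⁻¹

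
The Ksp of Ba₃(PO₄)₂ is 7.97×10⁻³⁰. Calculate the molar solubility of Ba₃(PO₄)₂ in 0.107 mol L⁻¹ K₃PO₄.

2.95×10⁻¹⁰ M

Ba₃(PO₄)₂(s) ⇌ 3 Ba²⁺(aq) + 2 PO₄³⁻(aq)
PO₄³⁻ is already present at 0.107 mol L⁻¹. If s mol/L of Ba₃(PO₄)₂ dissolves, [Ba²⁺] = 3s while [PO₄³⁻] ≈ 0.107 mol L⁻¹.
Ksp = [Ba²⁺]^3[PO₄³⁻]^2 = (3s)^3(0.107)^2
(3s)^3 = 7.97×10⁻³⁰ / (0.107)^2 = 6.96×10⁻²⁸
s = 2.95×10⁻¹⁰ mol L⁻¹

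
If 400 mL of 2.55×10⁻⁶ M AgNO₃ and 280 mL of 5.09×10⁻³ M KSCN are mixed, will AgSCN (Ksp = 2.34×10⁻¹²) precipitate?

The combined volume is 680 mL.
[Ag⁺] = (2.55×10⁻⁶)(400)/680 = 1.50×10⁻⁶ M
[SCN⁻] = (5.09×10⁻³)(280)/680 = 2.10×10⁻³ M
Q = [Ag⁺][SCN⁻] = 3.14×10⁻⁹
Q = 3.14×10⁻⁹ > Ksp = 2.34×10⁻¹², so the solution is supersaturated and AgSCN precipitates.

Yes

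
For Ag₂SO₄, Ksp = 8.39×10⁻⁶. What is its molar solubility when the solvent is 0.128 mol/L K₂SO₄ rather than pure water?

4.05×10⁻³ M

Ag₂SO₄(s) ⇌ 2 Ag⁺(aq) + SO₄²⁻(aq)
The solution already contains SO₄²⁻ at 0.128 mol/L. Let s be the molar solubility of Ag₂SO₄.
[SO₄²⁻] ≈ 0.128 mol/L (common ion dominates); [Ag⁺] = 2s.
Ksp = [Ag⁺]^2[SO₄²⁻] = (2s)^2(0.128)
(2s)^2 = 8.39×10⁻⁶ / (0.128) = 6.55×10⁻⁵
s = 4.05×10⁻³ mol/L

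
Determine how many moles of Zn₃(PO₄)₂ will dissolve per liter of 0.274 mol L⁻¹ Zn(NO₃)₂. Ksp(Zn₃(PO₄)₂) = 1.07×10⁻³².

Zn₃(PO₄)₂(s) ⇌ 3 Zn²⁺(aq) + 2 PO₄³⁻(aq)
With Zn²⁺ already at 0.274 mol L⁻¹ and s small, take [Zn²⁺] ≈ 0.274 mol L⁻¹ and [PO₄³⁻] = 2s.
Ksp = [Zn²⁺]^3[PO₄³⁻]^2 = (0.274)^3(2s)^2
(2s)^2 = 1.07×10⁻³² / (0.274)^3 = 5.20×10⁻³¹
s = 3.61×10⁻¹⁶ mol L⁻¹

3.61×10⁻¹⁶ M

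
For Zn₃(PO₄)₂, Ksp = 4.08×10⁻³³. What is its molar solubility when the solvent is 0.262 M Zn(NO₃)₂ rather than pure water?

2.38×10⁻¹⁶ M

Zn₃(PO₄)₂(s) ⇌ 3 Zn²⁺(aq) + 2 PO₄³⁻(aq)
The solution already contains Zn²⁺ at 0.262 M. Let s be the molar solubility of Zn₃(PO₄)₂.
[Zn²⁺] ≈ 0.262 M (common ion dominates); [PO₄³⁻] = 2s.
Ksp = [Zn²⁺]^3[PO₄³⁻]^2 = (0.262)^3(2s)^2
(2s)^2 = 4.08×10⁻³³ / (0.262)^3 = 2.27×10⁻³¹
s = 2.38×10⁻¹⁶ M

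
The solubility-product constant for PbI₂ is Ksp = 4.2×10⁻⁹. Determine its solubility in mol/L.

PbI₂(s) ⇌ Pb²⁺(aq) + 2 I⁻(aq)
With molar solubility s: [Pb²⁺] = s, [I⁻] = 2s.
Ksp = [Pb²⁺][I⁻]^2 = s · (2s)^2 = 4s^3
4s^3 = 4.2×10⁻⁹  ⇒  s^3 = 1.1×10⁻⁹
Taking the 3rd root, s = 1.0×10⁻³ M.

1.0×10⁻³ M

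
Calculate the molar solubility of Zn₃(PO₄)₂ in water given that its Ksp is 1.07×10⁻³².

Zn₃(PO₄)₂(s) ⇌ 3 Zn²⁺(aq) + 2 PO₄³⁻(aq)
For each mole of Zn₃(PO₄)₂ that dissolves per liter, [Zn²⁺] = 3s and [PO₄³⁻] = 2s; let s denote this solubility.
Ksp = [Zn²⁺]^3[PO₄³⁻]^2 = (3s)^3 · (2s)^2 = 108s^5
108s^5 = 1.07×10⁻³²  ⇒  s^5 = 9.91×10⁻³⁵
Taking the 5th root, s = 1.58×10⁻⁷ M.

1.58×10⁻⁷ M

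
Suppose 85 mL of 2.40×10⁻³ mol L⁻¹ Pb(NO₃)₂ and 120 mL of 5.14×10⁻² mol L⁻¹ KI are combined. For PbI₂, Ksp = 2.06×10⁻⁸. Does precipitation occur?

Yes

Total volume after mixing = 85 + 120 = 205 mL.
[Pb²⁺] = (2.40×10⁻³)(85)/205 = 9.95×10⁻⁴ mol L⁻¹
[I⁻] = (5.14×10⁻²)(120)/205 = 3.01×10⁻² mol L⁻¹
Q = [Pb²⁺][I⁻]^2 = 9.01×10⁻⁷
Q = 9.01×10⁻⁷ > Ksp = 2.06×10⁻⁸, so the solution is supersaturated and PbI₂ precipitates.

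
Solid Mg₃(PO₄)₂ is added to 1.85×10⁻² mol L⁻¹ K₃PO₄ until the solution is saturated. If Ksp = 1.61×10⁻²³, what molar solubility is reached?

1.20×10⁻⁷ M

Mg₃(PO₄)₂(s) ⇌ 3 Mg²⁺(aq) + 2 PO₄³⁻(aq)
The solution already contains PO₄³⁻ at 1.85×10⁻² mol L⁻¹. Let s be the molar solubility of Mg₃(PO₄)₂.
[PO₄³⁻] ≈ 1.85×10⁻² mol L⁻¹ (common ion dominates); [Mg²⁺] = 3s.
Ksp = [Mg²⁺]^3[PO₄³⁻]^2 = (3s)^3(1.85×10⁻²)^2
(3s)^3 = 1.61×10⁻²³ / (1.85×10⁻²)^2 = 4.70×10⁻²⁰
s = 1.20×10⁻⁷ mol L⁻¹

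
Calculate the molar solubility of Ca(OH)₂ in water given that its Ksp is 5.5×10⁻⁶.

1.1×10⁻² M

Ca(OH)₂(s) ⇌ Ca²⁺(aq) + 2 OH⁻(aq)
For each mole of Ca(OH)₂ that dissolves per liter, [Ca²⁺] = s and [OH⁻] = 2s; let s denote this solubility.
Ksp = [Ca²⁺][OH⁻]^2 = s · (2s)^2 = 4s^3
4s^3 = 5.5×10⁻⁶  ⇒  s^3 = 1.4×10⁻⁶
s = 1.1×10⁻² mol L⁻¹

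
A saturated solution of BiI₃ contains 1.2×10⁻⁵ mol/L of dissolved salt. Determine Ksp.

BiI₃(s) ⇌ Bi³⁺(aq) + 3 I⁻(aq)
With molar solubility s: [Bi³⁺] = s, [I⁻] = 3s.
Ksp = [Bi³⁺][I⁻]^3 = s · (3s)^3 = 27s^4
Ksp = 27 × (1.2×10⁻⁵)^4 = 5.6×10⁻¹⁹

Ksp = 5.6×10⁻¹⁹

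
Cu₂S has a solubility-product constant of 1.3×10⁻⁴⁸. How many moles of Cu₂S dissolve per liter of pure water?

Cu₂S(s) ⇌ 2 Cu⁺(aq) + S²⁻(aq)
Call the molar solubility s, so that [Cu⁺] = 2s and [S²⁻] = s.
Ksp = [Cu⁺]^2[S²⁻] = (2s)^2 · s = 4s^3
4s^3 = 1.3×10⁻⁴⁸  ⇒  s^3 = 3.3×10⁻⁴⁹
s = 6.9×10⁻¹⁷ mol L⁻¹

6.9×10⁻¹⁷ M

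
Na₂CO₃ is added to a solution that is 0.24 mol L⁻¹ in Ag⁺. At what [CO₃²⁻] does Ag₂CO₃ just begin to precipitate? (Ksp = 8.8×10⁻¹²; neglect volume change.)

1.5×10⁻¹⁰ M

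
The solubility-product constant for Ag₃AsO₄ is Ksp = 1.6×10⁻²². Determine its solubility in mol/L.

Ag₃AsO₄(s) ⇌ 3 Ag⁺(aq) + AsO₄³⁻(aq)
With molar solubility s: [Ag⁺] = 3s, [AsO₄³⁻] = s.
Ksp = [Ag⁺]^3[AsO₄³⁻] = (3s)^3 · s = 27s^4
27s^4 = 1.6×10⁻²²  ⇒  s^4 = 5.9×10⁻²⁴
Taking the 4th root, s = 1.6×10⁻⁶ M.

1.6×10⁻⁶ M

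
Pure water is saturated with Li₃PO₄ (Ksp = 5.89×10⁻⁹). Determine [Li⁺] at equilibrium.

1.15×10⁻² M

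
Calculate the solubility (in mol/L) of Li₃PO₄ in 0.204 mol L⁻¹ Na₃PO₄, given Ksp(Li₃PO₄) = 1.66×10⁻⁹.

6.70×10⁻⁴ M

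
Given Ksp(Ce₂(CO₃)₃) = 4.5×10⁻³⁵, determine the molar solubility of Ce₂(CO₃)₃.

5.3×10⁻⁸ M

Ce₂(CO₃)₃(s) ⇌ 2 Ce³⁺(aq) + 3 CO₃²⁻(aq)
Call the molar solubility s, so that [Ce³⁺] = 2s and [CO₃²⁻] = 3s.
Ksp = [Ce³⁺]^2[CO₃²⁻]^3 = (2s)^2 · (3s)^3 = 108s^5
108s^5 = 4.5×10⁻³⁵  ⇒  s^5 = 4.2×10⁻³⁷
s = (4.2×10⁻³⁷)^(1/5) = 5.3×10⁻⁸ mol L⁻¹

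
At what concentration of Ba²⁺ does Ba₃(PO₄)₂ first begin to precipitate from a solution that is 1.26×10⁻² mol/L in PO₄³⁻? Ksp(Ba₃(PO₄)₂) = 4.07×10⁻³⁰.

Each salt precipitates once Q = Ksp for that salt.
Ba₃(PO₄)₂(s) ⇌ 3 Ba²⁺(aq) + 2 PO₄³⁻(aq)
Ksp = [Ba²⁺]^3[PO₄³⁻]^2 = [Ba²⁺]^3(1.26×10⁻²)^2
[Ba²⁺]^3 = 4.07×10⁻³⁰ / (1.26×10⁻²)^2 = 2.56×10⁻²⁶
[Ba²⁺] = 2.95×10⁻⁹ mol/L

2.95×10⁻⁹ M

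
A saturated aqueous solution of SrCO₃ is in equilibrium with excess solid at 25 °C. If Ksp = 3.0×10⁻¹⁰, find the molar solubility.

1.7×10⁻⁵ M

SrCO₃(s) ⇌ Sr²⁺(aq) + CO₃²⁻(aq)
Let s be the molar solubility. Then [Sr²⁺] = s and [CO₃²⁻] = s.
Ksp = [Sr²⁺][CO₃²⁻] = s · s = s^2
s^2 = 3.0×10⁻¹⁰
Taking the 2nd root, s = 1.7×10⁻⁵ mol/L.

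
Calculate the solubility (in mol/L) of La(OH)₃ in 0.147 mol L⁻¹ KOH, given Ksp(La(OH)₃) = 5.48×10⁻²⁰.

1.73×10⁻¹⁷ M

La(OH)₃(s) ⇌ La³⁺(aq) + 3 OH⁻(aq)
The solution already contains OH⁻ at 0.147 mol L⁻¹. Let s be the molar solubility of La(OH)₃.
[OH⁻] ≈ 0.147 mol L⁻¹ (common ion dominates); [La³⁺] = s.
Ksp = [La³⁺][OH⁻]^3 = s(0.147)^3
s = 5.48×10⁻²⁰ / (0.147)^3 = 1.73×10⁻¹⁷
s = 1.73×10⁻¹⁷ mol L⁻¹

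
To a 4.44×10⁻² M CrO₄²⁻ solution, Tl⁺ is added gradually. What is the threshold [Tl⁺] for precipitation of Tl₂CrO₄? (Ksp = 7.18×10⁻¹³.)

4.02×10⁻⁶ M

Precipitation begins when Q = Ksp.
Tl₂CrO₄(s) ⇌ 2 Tl⁺(aq) + CrO₄²⁻(aq)
Ksp = [Tl⁺]^2[CrO₄²⁻] = [Tl⁺]^2(4.44×10⁻²)
[Tl⁺]^2 = 7.18×10⁻¹³ / (4.44×10⁻²) = 1.62×10⁻¹¹
[Tl⁺] = 4.02×10⁻⁶ M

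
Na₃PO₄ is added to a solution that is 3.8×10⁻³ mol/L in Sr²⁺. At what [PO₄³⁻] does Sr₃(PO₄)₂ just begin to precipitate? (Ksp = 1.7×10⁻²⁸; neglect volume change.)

5.6×10⁻¹¹ M

Precipitation of each salt begins when its ion product equals Ksp.
Sr₃(PO₄)₂(s) ⇌ 3 Sr²⁺(aq) + 2 PO₄³⁻(aq)
Ksp = [Sr²⁺]^3[PO₄³⁻]^2 = [PO₄³⁻]^2(3.8×10⁻³)^3
[PO₄³⁻]^2 = 1.7×10⁻²⁸ / (3.8×10⁻³)^3 = 3.1×10⁻²¹
[PO₄³⁻] = 5.6×10⁻¹¹ mol/L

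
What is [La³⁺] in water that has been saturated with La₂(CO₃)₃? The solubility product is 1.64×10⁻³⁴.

1.37×10⁻⁷ M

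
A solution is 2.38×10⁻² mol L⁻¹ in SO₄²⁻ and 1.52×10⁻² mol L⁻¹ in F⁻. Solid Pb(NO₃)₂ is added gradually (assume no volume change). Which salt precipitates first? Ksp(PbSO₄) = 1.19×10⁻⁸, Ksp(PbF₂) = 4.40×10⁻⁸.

Precipitation begins when Q = Ksp.
For PbSO₄: [Pb²⁺] = (Ksp/[SO₄²⁻]) = 5.00×10⁻⁷ mol L⁻¹
For PbF₂: [Pb²⁺] = (Ksp/[F⁻]^2) = 1.90×10⁻⁴ mol L⁻¹
Since PbSO₄ needs less Pb²⁺ to reach saturation, it precipitates first.

PbSO₄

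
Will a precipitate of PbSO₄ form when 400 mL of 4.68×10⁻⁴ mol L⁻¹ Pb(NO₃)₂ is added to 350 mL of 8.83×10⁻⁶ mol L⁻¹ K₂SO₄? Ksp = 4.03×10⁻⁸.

No

The combined volume is 750 mL.
[Pb²⁺] = (4.68×10⁻⁴)(400)/750 = 2.50×10⁻⁴ mol L⁻¹
[SO₄²⁻] = (8.83×10⁻⁶)(350)/750 = 4.12×10⁻⁶ mol L⁻¹
Q = [Pb²⁺][SO₄²⁻] = 1.03×10⁻⁹
Q < Ksp (1.03×10⁻⁹ vs 4.03×10⁻⁸); the solution remains unsaturated and no precipitate forms.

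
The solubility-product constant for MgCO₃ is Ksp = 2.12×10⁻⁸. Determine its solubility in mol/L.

MgCO₃(s) ⇌ Mg²⁺(aq) + CO₃²⁻(aq)
Let s be the molar solubility. Then [Mg²⁺] = s and [CO₃²⁻] = s.
Ksp = [Mg²⁺][CO₃²⁻] = s · s = s^2
s^2 = 2.12×10⁻⁸
Taking the 2nd root, s = 1.46×10⁻⁴ M.

1.46×10⁻⁴ M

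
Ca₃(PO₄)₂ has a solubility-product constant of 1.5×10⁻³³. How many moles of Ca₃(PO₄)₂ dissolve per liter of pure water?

Ca₃(PO₄)₂(s) ⇌ 3 Ca²⁺(aq) + 2 PO₄³⁻(aq)
Call the molar solubility s, so that [Ca²⁺] = 3s and [PO₄³⁻] = 2s.
Ksp = [Ca²⁺]^3[PO₄³⁻]^2 = (3s)^3 · (2s)^2 = 108s^5
108s^5 = 1.5×10⁻³³  ⇒  s^5 = 1.4×10⁻³⁵
s = 1.1×10⁻⁷ mol/L

1.1×10⁻⁷ M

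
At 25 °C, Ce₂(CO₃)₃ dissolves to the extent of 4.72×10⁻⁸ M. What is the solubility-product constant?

Ksp = 2.53×10⁻³⁵

Ce₂(CO₃)₃(s) ⇌ 2 Ce³⁺(aq) + 3 CO₃²⁻(aq)
With molar solubility s: [Ce³⁺] = 2s, [CO₃²⁻] = 3s.
Ksp = [Ce³⁺]^2[CO₃²⁻]^3 = (2s)^2 · (3s)^3 = 108s^5
Ksp = 108 × (4.72×10⁻⁸)^5 = 2.53×10⁻³⁵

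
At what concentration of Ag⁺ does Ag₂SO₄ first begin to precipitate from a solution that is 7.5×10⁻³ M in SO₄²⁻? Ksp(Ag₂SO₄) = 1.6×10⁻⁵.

The threshold for precipitation is Q = Ksp.
Ag₂SO₄(s) ⇌ 2 Ag⁺(aq) + SO₄²⁻(aq)
Ksp = [Ag⁺]^2[SO₄²⁻] = [Ag⁺]^2(7.5×10⁻³)
[Ag⁺]^2 = 1.6×10⁻⁵ / (7.5×10⁻³) = 2.1×10⁻³
[Ag⁺] = 4.6×10⁻² M

4.6×10⁻² M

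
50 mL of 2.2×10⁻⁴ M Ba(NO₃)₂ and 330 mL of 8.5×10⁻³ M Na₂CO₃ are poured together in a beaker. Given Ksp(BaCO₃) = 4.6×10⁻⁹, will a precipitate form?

Total volume after mixing = 50 + 330 = 380 mL.
[Ba²⁺] = (2.2×10⁻⁴)(50)/380 = 2.9×10⁻⁵ M
[CO₃²⁻] = (8.5×10⁻³)(330)/380 = 7.4×10⁻³ M
Q = [Ba²⁺][CO₃²⁻] = 2.1×10⁻⁷
Q = 2.1×10⁻⁷ > Ksp = 4.6×10⁻⁹, so the solution is supersaturated and BaCO₃ precipitates.

Yes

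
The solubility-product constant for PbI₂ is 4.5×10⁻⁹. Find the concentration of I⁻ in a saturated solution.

PbI₂(s) ⇌ Pb²⁺(aq) + 2 I⁻(aq)
If s mol/L of PbI₂ dissolves, [Pb²⁺] = s and [I⁻] = 2s.
Ksp = [Pb²⁺][I⁻]^2 = s · (2s)^2 = 4s^3 = 4.5×10⁻⁹
s = 1.0×10⁻³ mol L⁻¹
[I⁻] = 2s = 2.1×10⁻³ mol L⁻¹

2.1×10⁻³ M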